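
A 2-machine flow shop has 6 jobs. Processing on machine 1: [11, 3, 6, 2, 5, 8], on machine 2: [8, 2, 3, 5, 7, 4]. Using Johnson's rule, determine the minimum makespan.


Apply Johnson's rule:
  Group 1 (a <= b): [(4, 2, 5), (5, 5, 7)]
  Group 2 (a > b): [(1, 11, 8), (6, 8, 4), (3, 6, 3), (2, 3, 2)]
Optimal job order: [4, 5, 1, 6, 3, 2]
Schedule:
  Job 4: M1 done at 2, M2 done at 7
  Job 5: M1 done at 7, M2 done at 14
  Job 1: M1 done at 18, M2 done at 26
  Job 6: M1 done at 26, M2 done at 30
  Job 3: M1 done at 32, M2 done at 35
  Job 2: M1 done at 35, M2 done at 37
Makespan = 37

37


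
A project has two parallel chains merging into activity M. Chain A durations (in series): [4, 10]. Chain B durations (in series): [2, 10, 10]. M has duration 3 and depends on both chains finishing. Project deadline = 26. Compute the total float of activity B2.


Forward pass: ES(B2) = sum of predecessors on chain B = 2
EF = ES + duration = 2 + 10 = 12
Backward pass: LF(M) = deadline = 26; LS(M) = 26 - 3 = 23
LF(B2) = LS(M) - sum(successors on chain B) = 23 - 10 = 13
LS = LF - duration = 13 - 10 = 3
Total float = LS - ES = 3 - 2 = 1

1


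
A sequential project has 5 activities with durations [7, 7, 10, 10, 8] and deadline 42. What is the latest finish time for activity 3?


LF(activity 3) = deadline - sum of successor durations
Successors: activities 4 through 5 with durations [10, 8]
Sum of successor durations = 18
LF = 42 - 18 = 24

24


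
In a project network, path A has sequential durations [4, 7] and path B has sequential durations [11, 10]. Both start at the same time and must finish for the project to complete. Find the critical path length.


Path A total = 4 + 7 = 11
Path B total = 11 + 10 = 21
Critical path = longest path = max(11, 21) = 21

21


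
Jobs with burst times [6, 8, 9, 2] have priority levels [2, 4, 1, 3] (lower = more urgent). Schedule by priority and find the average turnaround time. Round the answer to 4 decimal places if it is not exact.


Sort by priority (ascending = highest first):
Order: [(1, 9), (2, 6), (3, 2), (4, 8)]
Completion times:
  Priority 1, burst=9, C=9
  Priority 2, burst=6, C=15
  Priority 3, burst=2, C=17
  Priority 4, burst=8, C=25
Average turnaround = 66/4 = 16.5

16.5


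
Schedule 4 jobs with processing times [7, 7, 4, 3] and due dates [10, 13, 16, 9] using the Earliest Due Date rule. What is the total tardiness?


Sort by due date (EDD order): [(3, 9), (7, 10), (7, 13), (4, 16)]
Compute completion times and tardiness:
  Job 1: p=3, d=9, C=3, tardiness=max(0,3-9)=0
  Job 2: p=7, d=10, C=10, tardiness=max(0,10-10)=0
  Job 3: p=7, d=13, C=17, tardiness=max(0,17-13)=4
  Job 4: p=4, d=16, C=21, tardiness=max(0,21-16)=5
Total tardiness = 9

9


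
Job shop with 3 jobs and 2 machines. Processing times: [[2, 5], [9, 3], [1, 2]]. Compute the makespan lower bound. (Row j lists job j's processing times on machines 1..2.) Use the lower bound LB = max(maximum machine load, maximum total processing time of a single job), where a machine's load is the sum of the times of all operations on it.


Machine loads:
  Machine 1: 2 + 9 + 1 = 12
  Machine 2: 5 + 3 + 2 = 10
Max machine load = 12
Job totals:
  Job 1: 7
  Job 2: 12
  Job 3: 3
Max job total = 12
Lower bound = max(12, 12) = 12

12


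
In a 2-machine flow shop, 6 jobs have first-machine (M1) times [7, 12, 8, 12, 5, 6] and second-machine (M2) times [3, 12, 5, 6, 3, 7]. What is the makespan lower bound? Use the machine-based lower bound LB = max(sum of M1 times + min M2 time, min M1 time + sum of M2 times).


LB1 = sum(M1 times) + min(M2 times) = 50 + 3 = 53
LB2 = min(M1 times) + sum(M2 times) = 5 + 36 = 41
Lower bound = max(LB1, LB2) = max(53, 41) = 53

53


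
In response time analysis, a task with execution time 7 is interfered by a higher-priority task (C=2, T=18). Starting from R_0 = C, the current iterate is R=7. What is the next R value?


R_next = C + ceil(R_prev / T_hp) * C_hp
ceil(7 / 18) = ceil(0.3889) = 1
Interference = 1 * 2 = 2
R_next = 7 + 2 = 9

9


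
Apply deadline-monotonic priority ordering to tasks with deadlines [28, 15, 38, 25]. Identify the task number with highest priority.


Sort tasks by relative deadline (ascending):
  Task 2: deadline = 15
  Task 4: deadline = 25
  Task 1: deadline = 28
  Task 3: deadline = 38
Priority order (highest first): [2, 4, 1, 3]
Highest priority task = 2

2


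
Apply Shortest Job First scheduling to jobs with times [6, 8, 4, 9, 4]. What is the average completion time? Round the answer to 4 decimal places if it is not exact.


SJF order (ascending): [4, 4, 6, 8, 9]
Completion times:
  Job 1: burst=4, C=4
  Job 2: burst=4, C=8
  Job 3: burst=6, C=14
  Job 4: burst=8, C=22
  Job 5: burst=9, C=31
Average completion = 79/5 = 15.8

15.8


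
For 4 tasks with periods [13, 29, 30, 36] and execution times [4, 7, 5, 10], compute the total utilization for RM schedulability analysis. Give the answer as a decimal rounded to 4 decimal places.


Compute individual utilizations (exact fractions):
  Task 1: C/T = 4/13 (approx. 0.3077)
  Task 2: C/T = 7/29 (approx. 0.2414)
  Task 3: C/T = 5/30 = 1/6 (approx. 0.1667)
  Task 4: C/T = 10/36 = 5/18 (approx. 0.2778)
Total utilization U = 4/13 + 7/29 + 1/6 + 5/18 = 3371/3393
Rounded to 4 decimal places: U = 0.9935
RM (Liu & Layland) bound for 4 tasks = 0.756828; compare with U = 3371/3393 (approx. 0.993516)
bound < U <= 1, so the RM sufficient condition is not met (inconclusive; an exact test such as response-time analysis is needed).

0.9935


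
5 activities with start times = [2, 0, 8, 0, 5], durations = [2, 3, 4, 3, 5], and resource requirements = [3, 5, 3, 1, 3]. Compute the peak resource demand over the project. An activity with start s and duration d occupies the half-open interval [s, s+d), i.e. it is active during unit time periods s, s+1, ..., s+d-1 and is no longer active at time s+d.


Each activity i is active on [start_i, start_i + duration_i).
Compute total resource usage per time slot:
  t=0: active resources = [5, 1], total = 6
  t=1: active resources = [5, 1], total = 6
  t=2: active resources = [3, 5, 1], total = 9
  t=3: active resources = [3], total = 3
  t=4: active resources = [], total = 0
  t=5: active resources = [3], total = 3
  t=6: active resources = [3], total = 3
  t=7: active resources = [3], total = 3
  t=8: active resources = [3, 3], total = 6
  t=9: active resources = [3, 3], total = 6
  t=10: active resources = [3], total = 3
  t=11: active resources = [3], total = 3
Peak resource demand = 9

9


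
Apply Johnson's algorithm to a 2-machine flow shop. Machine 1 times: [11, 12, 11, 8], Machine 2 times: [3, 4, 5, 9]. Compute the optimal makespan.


Apply Johnson's rule:
  Group 1 (a <= b): [(4, 8, 9)]
  Group 2 (a > b): [(3, 11, 5), (2, 12, 4), (1, 11, 3)]
Optimal job order: [4, 3, 2, 1]
Schedule:
  Job 4: M1 done at 8, M2 done at 17
  Job 3: M1 done at 19, M2 done at 24
  Job 2: M1 done at 31, M2 done at 35
  Job 1: M1 done at 42, M2 done at 45
Makespan = 45

45


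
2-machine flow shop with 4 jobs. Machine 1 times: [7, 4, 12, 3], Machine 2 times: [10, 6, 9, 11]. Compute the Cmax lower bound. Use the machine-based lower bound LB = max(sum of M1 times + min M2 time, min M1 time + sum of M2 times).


LB1 = sum(M1 times) + min(M2 times) = 26 + 6 = 32
LB2 = min(M1 times) + sum(M2 times) = 3 + 36 = 39
Lower bound = max(LB1, LB2) = max(32, 39) = 39

39


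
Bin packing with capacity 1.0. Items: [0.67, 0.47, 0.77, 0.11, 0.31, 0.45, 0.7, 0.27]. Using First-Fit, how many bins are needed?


Place items sequentially using First-Fit:
  Item 0.67 -> new Bin 1
  Item 0.47 -> new Bin 2
  Item 0.77 -> new Bin 3
  Item 0.11 -> Bin 1 (now 0.78)
  Item 0.31 -> Bin 2 (now 0.78)
  Item 0.45 -> new Bin 4
  Item 0.7 -> new Bin 5
  Item 0.27 -> Bin 4 (now 0.72)
Total bins used = 5

5


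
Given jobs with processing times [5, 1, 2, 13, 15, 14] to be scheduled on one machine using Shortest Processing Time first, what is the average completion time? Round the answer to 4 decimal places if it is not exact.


Sort jobs by processing time (SPT order): [1, 2, 5, 13, 14, 15]
Compute completion times sequentially:
  Job 1: processing = 1, completes at 1
  Job 2: processing = 2, completes at 3
  Job 3: processing = 5, completes at 8
  Job 4: processing = 13, completes at 21
  Job 5: processing = 14, completes at 35
  Job 6: processing = 15, completes at 50
Sum of completion times = 118
Average completion time = 118/6 = 19.6667

19.6667


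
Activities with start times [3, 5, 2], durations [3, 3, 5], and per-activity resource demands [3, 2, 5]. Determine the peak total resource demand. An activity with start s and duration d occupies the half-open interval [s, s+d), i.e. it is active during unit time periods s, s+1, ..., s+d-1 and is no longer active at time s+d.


Each activity i is active on [start_i, start_i + duration_i).
Compute total resource usage per time slot:
  t=0: active resources = [], total = 0
  t=1: active resources = [], total = 0
  t=2: active resources = [5], total = 5
  t=3: active resources = [3, 5], total = 8
  t=4: active resources = [3, 5], total = 8
  t=5: active resources = [3, 2, 5], total = 10
  t=6: active resources = [2, 5], total = 7
  t=7: active resources = [2], total = 2
Peak resource demand = 10

10


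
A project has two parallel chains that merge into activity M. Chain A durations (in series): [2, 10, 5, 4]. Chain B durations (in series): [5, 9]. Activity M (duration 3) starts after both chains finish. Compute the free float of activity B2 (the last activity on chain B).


ES(B2) = sum of predecessors on chain B = 5
EF(B2) = ES + duration = 5 + 9 = 14
Successor of B2 is M. ES(M) = max(sum(A), sum(B)) = max(21, 14) = 21
Free float = ES(successor) - EF(current) = 21 - 14 = 7

7


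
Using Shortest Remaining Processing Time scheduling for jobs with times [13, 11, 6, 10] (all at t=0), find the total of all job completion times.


Since all jobs arrive at t=0, SRPT equals SPT ordering.
SPT order: [6, 10, 11, 13]
Completion times:
  Job 1: p=6, C=6
  Job 2: p=10, C=16
  Job 3: p=11, C=27
  Job 4: p=13, C=40
Total completion time = 6 + 16 + 27 + 40 = 89

89


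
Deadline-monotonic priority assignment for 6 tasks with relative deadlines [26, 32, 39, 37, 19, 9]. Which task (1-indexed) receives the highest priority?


Sort tasks by relative deadline (ascending):
  Task 6: deadline = 9
  Task 5: deadline = 19
  Task 1: deadline = 26
  Task 2: deadline = 32
  Task 4: deadline = 37
  Task 3: deadline = 39
Priority order (highest first): [6, 5, 1, 2, 4, 3]
Highest priority task = 6

6


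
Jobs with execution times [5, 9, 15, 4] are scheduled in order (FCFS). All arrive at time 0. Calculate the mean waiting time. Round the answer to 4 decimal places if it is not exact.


FCFS order (as given): [5, 9, 15, 4]
Waiting times:
  Job 1: wait = 0
  Job 2: wait = 5
  Job 3: wait = 14
  Job 4: wait = 29
Sum of waiting times = 48
Average waiting time = 48/4 = 12.0

12.0


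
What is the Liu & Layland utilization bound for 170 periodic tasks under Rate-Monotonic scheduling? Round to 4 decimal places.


Compute 2^(1/170) = 1.0040856600
Subtract 1: 1.0040856600 - 1 = 0.0040856600
Multiply by n: 170 * 0.0040856600 = 0.6945622000
Round to 4 dp: 0.6946

0.6946


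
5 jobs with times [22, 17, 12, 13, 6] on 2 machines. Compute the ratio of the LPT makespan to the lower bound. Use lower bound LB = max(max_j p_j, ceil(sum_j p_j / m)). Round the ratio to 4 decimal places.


LPT order: [22, 17, 13, 12, 6]
Machine loads after assignment: [34, 36]
LPT makespan = 36
Lower bound = max(max_job, ceil(total/2)) = max(22, 35) = 35
Ratio = 36 / 35 = 1.0286

1.0286


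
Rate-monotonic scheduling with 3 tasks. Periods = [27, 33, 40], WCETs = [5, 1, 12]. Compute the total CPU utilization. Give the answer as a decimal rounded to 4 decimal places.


Compute individual utilizations (exact fractions):
  Task 1: C/T = 5/27 (approx. 0.1852)
  Task 2: C/T = 1/33 (approx. 0.0303)
  Task 3: C/T = 12/40 = 3/10 (approx. 0.3)
Total utilization U = 5/27 + 1/33 + 3/10 = 1531/2970
Rounded to 4 decimal places: U = 0.5155
RM (Liu & Layland) bound for 3 tasks = 0.779763; compare with U = 1531/2970 (approx. 0.515488)
U <= bound, so schedulable by RM sufficient condition.

0.5155


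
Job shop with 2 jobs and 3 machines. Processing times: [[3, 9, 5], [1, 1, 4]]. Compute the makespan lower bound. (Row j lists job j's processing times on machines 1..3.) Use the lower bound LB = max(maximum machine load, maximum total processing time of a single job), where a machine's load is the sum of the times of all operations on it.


Machine loads:
  Machine 1: 3 + 1 = 4
  Machine 2: 9 + 1 = 10
  Machine 3: 5 + 4 = 9
Max machine load = 10
Job totals:
  Job 1: 17
  Job 2: 6
Max job total = 17
Lower bound = max(10, 17) = 17

17


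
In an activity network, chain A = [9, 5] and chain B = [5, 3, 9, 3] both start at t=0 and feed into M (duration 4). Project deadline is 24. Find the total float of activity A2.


Forward pass: ES(A2) = sum of predecessors on chain A = 9
EF = ES + duration = 9 + 5 = 14
Backward pass: LF(M) = deadline = 24; LS(M) = 24 - 4 = 20
LF(A2) = LS(M) - sum(successors on chain A) = 20 - 0 = 20
LS = LF - duration = 20 - 5 = 15
Total float = LS - ES = 15 - 9 = 6

6


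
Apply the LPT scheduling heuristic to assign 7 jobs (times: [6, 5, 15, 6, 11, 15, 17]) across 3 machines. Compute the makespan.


Sort jobs in decreasing order (LPT): [17, 15, 15, 11, 6, 6, 5]
Assign each job to the least loaded machine:
  Machine 1: jobs [17, 6], load = 23
  Machine 2: jobs [15, 11], load = 26
  Machine 3: jobs [15, 6, 5], load = 26
Makespan = max load = 26

26


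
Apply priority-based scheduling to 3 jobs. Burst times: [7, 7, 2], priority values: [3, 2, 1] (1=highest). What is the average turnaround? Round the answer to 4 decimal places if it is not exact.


Sort by priority (ascending = highest first):
Order: [(1, 2), (2, 7), (3, 7)]
Completion times:
  Priority 1, burst=2, C=2
  Priority 2, burst=7, C=9
  Priority 3, burst=7, C=16
Average turnaround = 27/3 = 9.0

9.0


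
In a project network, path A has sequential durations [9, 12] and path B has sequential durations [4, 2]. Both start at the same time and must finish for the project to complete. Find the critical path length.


Path A total = 9 + 12 = 21
Path B total = 4 + 2 = 6
Critical path = longest path = max(21, 6) = 21

21


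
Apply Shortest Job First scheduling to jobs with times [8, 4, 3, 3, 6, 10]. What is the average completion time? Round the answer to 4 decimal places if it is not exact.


SJF order (ascending): [3, 3, 4, 6, 8, 10]
Completion times:
  Job 1: burst=3, C=3
  Job 2: burst=3, C=6
  Job 3: burst=4, C=10
  Job 4: burst=6, C=16
  Job 5: burst=8, C=24
  Job 6: burst=10, C=34
Average completion = 93/6 = 15.5

15.5


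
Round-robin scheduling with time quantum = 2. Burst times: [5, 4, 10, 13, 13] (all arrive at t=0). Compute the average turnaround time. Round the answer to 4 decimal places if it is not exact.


Time quantum = 2
Execution trace:
  J1 runs 2 units, time = 2
  J2 runs 2 units, time = 4
  J3 runs 2 units, time = 6
  J4 runs 2 units, time = 8
  J5 runs 2 units, time = 10
  J1 runs 2 units, time = 12
  J2 runs 2 units, time = 14
  J3 runs 2 units, time = 16
  J4 runs 2 units, time = 18
  J5 runs 2 units, time = 20
  J1 runs 1 units, time = 21
  J3 runs 2 units, time = 23
  J4 runs 2 units, time = 25
  J5 runs 2 units, time = 27
  J3 runs 2 units, time = 29
  J4 runs 2 units, time = 31
  J5 runs 2 units, time = 33
  J3 runs 2 units, time = 35
  J4 runs 2 units, time = 37
  J5 runs 2 units, time = 39
  J4 runs 2 units, time = 41
  J5 runs 2 units, time = 43
  J4 runs 1 units, time = 44
  J5 runs 1 units, time = 45
Finish times: [21, 14, 35, 44, 45]
Average turnaround = 159/5 = 31.8

31.8


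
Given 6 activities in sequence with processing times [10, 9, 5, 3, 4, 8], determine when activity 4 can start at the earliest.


Activity 4 starts after activities 1 through 3 complete.
Predecessor durations: [10, 9, 5]
ES = 10 + 9 + 5 = 24

24


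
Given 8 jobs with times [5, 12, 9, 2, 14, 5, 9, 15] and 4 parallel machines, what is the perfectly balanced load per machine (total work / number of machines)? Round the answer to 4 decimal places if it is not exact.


Total processing time = 5 + 12 + 9 + 2 + 14 + 5 + 9 + 15 = 71
Number of machines = 4
Ideal balanced load = 71 / 4 = 17.75

17.75


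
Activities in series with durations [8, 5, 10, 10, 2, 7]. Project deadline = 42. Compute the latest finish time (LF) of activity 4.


LF(activity 4) = deadline - sum of successor durations
Successors: activities 5 through 6 with durations [2, 7]
Sum of successor durations = 9
LF = 42 - 9 = 33

33


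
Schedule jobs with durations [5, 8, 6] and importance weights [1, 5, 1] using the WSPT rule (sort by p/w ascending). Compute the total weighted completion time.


Compute p/w ratios and sort ascending (WSPT): [(8, 5), (5, 1), (6, 1)]
Compute weighted completion times:
  Job (p=8,w=5): C=8, w*C=5*8=40
  Job (p=5,w=1): C=13, w*C=1*13=13
  Job (p=6,w=1): C=19, w*C=1*19=19
Total weighted completion time = 72

72


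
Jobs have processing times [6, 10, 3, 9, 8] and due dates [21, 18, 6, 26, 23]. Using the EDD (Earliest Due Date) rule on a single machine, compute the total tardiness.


Sort by due date (EDD order): [(3, 6), (10, 18), (6, 21), (8, 23), (9, 26)]
Compute completion times and tardiness:
  Job 1: p=3, d=6, C=3, tardiness=max(0,3-6)=0
  Job 2: p=10, d=18, C=13, tardiness=max(0,13-18)=0
  Job 3: p=6, d=21, C=19, tardiness=max(0,19-21)=0
  Job 4: p=8, d=23, C=27, tardiness=max(0,27-23)=4
  Job 5: p=9, d=26, C=36, tardiness=max(0,36-26)=10
Total tardiness = 14

14


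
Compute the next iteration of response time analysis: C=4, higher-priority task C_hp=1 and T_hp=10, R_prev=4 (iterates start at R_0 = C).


R_next = C + ceil(R_prev / T_hp) * C_hp
ceil(4 / 10) = ceil(0.4) = 1
Interference = 1 * 1 = 1
R_next = 4 + 1 = 5

5


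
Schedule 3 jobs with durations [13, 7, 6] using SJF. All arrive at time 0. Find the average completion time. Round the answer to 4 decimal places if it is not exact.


SJF order (ascending): [6, 7, 13]
Completion times:
  Job 1: burst=6, C=6
  Job 2: burst=7, C=13
  Job 3: burst=13, C=26
Average completion = 45/3 = 15.0

15.0


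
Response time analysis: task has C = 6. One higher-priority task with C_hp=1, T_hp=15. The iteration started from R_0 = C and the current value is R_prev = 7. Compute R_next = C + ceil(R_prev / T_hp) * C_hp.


R_next = C + ceil(R_prev / T_hp) * C_hp
ceil(7 / 15) = ceil(0.4667) = 1
Interference = 1 * 1 = 1
R_next = 6 + 1 = 7
R_next = R_prev, so the iteration has converged (response time = 7).

7


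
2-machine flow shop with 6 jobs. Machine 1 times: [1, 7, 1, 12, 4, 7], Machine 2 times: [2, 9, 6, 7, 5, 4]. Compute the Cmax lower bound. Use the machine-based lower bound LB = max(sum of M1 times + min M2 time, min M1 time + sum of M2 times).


LB1 = sum(M1 times) + min(M2 times) = 32 + 2 = 34
LB2 = min(M1 times) + sum(M2 times) = 1 + 33 = 34
Lower bound = max(LB1, LB2) = max(34, 34) = 34

34


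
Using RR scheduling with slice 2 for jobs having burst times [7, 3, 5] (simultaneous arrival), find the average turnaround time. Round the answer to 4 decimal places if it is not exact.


Time quantum = 2
Execution trace:
  J1 runs 2 units, time = 2
  J2 runs 2 units, time = 4
  J3 runs 2 units, time = 6
  J1 runs 2 units, time = 8
  J2 runs 1 units, time = 9
  J3 runs 2 units, time = 11
  J1 runs 2 units, time = 13
  J3 runs 1 units, time = 14
  J1 runs 1 units, time = 15
Finish times: [15, 9, 14]
Average turnaround = 38/3 = 12.6667

12.6667


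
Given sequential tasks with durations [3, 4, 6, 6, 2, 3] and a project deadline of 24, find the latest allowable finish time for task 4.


LF(activity 4) = deadline - sum of successor durations
Successors: activities 5 through 6 with durations [2, 3]
Sum of successor durations = 5
LF = 24 - 5 = 19

19


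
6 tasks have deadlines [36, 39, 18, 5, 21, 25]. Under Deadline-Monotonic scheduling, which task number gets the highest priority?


Sort tasks by relative deadline (ascending):
  Task 4: deadline = 5
  Task 3: deadline = 18
  Task 5: deadline = 21
  Task 6: deadline = 25
  Task 1: deadline = 36
  Task 2: deadline = 39
Priority order (highest first): [4, 3, 5, 6, 1, 2]
Highest priority task = 4

4


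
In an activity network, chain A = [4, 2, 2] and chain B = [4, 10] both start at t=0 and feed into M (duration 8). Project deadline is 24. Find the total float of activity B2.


Forward pass: ES(B2) = sum of predecessors on chain B = 4
EF = ES + duration = 4 + 10 = 14
Backward pass: LF(M) = deadline = 24; LS(M) = 24 - 8 = 16
LF(B2) = LS(M) - sum(successors on chain B) = 16 - 0 = 16
LS = LF - duration = 16 - 10 = 6
Total float = LS - ES = 6 - 4 = 2

2


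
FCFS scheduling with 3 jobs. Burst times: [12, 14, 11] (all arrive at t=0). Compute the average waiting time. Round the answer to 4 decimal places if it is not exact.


FCFS order (as given): [12, 14, 11]
Waiting times:
  Job 1: wait = 0
  Job 2: wait = 12
  Job 3: wait = 26
Sum of waiting times = 38
Average waiting time = 38/3 = 12.6667

12.6667


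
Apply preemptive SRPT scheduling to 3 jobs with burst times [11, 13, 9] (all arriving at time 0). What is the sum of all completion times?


Since all jobs arrive at t=0, SRPT equals SPT ordering.
SPT order: [9, 11, 13]
Completion times:
  Job 1: p=9, C=9
  Job 2: p=11, C=20
  Job 3: p=13, C=33
Total completion time = 9 + 20 + 33 = 62

62


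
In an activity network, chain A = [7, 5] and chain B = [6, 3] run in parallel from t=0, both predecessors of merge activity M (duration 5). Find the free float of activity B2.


ES(B2) = sum of predecessors on chain B = 6
EF(B2) = ES + duration = 6 + 3 = 9
Successor of B2 is M. ES(M) = max(sum(A), sum(B)) = max(12, 9) = 12
Free float = ES(successor) - EF(current) = 12 - 9 = 3

3


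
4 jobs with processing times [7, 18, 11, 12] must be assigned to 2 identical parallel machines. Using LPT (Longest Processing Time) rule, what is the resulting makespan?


Sort jobs in decreasing order (LPT): [18, 12, 11, 7]
Assign each job to the least loaded machine:
  Machine 1: jobs [18, 7], load = 25
  Machine 2: jobs [12, 11], load = 23
Makespan = max load = 25

25


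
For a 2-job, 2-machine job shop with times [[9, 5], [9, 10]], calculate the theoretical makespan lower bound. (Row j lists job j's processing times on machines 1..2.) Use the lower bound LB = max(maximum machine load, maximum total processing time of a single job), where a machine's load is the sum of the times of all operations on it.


Machine loads:
  Machine 1: 9 + 9 = 18
  Machine 2: 5 + 10 = 15
Max machine load = 18
Job totals:
  Job 1: 14
  Job 2: 19
Max job total = 19
Lower bound = max(18, 19) = 19

19


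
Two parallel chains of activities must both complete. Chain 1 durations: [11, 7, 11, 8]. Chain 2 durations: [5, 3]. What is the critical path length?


Path A total = 11 + 7 + 11 + 8 = 37
Path B total = 5 + 3 = 8
Critical path = longest path = max(37, 8) = 37

37


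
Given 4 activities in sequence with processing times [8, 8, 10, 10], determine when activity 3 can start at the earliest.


Activity 3 starts after activities 1 through 2 complete.
Predecessor durations: [8, 8]
ES = 8 + 8 = 16

16


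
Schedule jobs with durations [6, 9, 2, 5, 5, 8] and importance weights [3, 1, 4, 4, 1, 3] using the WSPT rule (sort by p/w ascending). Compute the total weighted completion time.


Compute p/w ratios and sort ascending (WSPT): [(2, 4), (5, 4), (6, 3), (8, 3), (5, 1), (9, 1)]
Compute weighted completion times:
  Job (p=2,w=4): C=2, w*C=4*2=8
  Job (p=5,w=4): C=7, w*C=4*7=28
  Job (p=6,w=3): C=13, w*C=3*13=39
  Job (p=8,w=3): C=21, w*C=3*21=63
  Job (p=5,w=1): C=26, w*C=1*26=26
  Job (p=9,w=1): C=35, w*C=1*35=35
Total weighted completion time = 199

199


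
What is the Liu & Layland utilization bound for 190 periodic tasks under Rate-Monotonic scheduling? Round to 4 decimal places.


Compute 2^(1/190) = 1.0036548056
Subtract 1: 1.0036548056 - 1 = 0.0036548056
Multiply by n: 190 * 0.0036548056 = 0.6944130640
Round to 4 dp: 0.6944

0.6944


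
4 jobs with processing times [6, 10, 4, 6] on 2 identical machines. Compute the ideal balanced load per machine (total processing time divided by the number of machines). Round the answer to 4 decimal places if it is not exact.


Total processing time = 6 + 10 + 4 + 6 = 26
Number of machines = 2
Ideal balanced load = 26 / 2 = 13.0

13.0


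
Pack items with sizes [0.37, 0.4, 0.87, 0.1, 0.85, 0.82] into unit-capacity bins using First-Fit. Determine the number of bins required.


Place items sequentially using First-Fit:
  Item 0.37 -> new Bin 1
  Item 0.4 -> Bin 1 (now 0.77)
  Item 0.87 -> new Bin 2
  Item 0.1 -> Bin 1 (now 0.87)
  Item 0.85 -> new Bin 3
  Item 0.82 -> new Bin 4
Total bins used = 4

4


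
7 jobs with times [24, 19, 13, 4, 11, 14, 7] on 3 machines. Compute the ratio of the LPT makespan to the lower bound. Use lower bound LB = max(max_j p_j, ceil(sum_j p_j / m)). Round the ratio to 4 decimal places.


LPT order: [24, 19, 14, 13, 11, 7, 4]
Machine loads after assignment: [31, 30, 31]
LPT makespan = 31
Lower bound = max(max_job, ceil(total/3)) = max(24, 31) = 31
Ratio = 31 / 31 = 1.0

1.0


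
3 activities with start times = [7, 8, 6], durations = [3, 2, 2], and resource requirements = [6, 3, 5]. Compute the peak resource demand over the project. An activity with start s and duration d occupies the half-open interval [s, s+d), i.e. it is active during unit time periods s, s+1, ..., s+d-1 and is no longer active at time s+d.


Each activity i is active on [start_i, start_i + duration_i).
Compute total resource usage per time slot:
  t=0: active resources = [], total = 0
  t=1: active resources = [], total = 0
  t=2: active resources = [], total = 0
  t=3: active resources = [], total = 0
  t=4: active resources = [], total = 0
  t=5: active resources = [], total = 0
  t=6: active resources = [5], total = 5
  t=7: active resources = [6, 5], total = 11
  t=8: active resources = [6, 3], total = 9
  t=9: active resources = [6, 3], total = 9
Peak resource demand = 11

11


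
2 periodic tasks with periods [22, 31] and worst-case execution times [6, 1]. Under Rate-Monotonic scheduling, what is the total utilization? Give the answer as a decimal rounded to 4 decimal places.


Compute individual utilizations (exact fractions):
  Task 1: C/T = 6/22 = 3/11 (approx. 0.2727)
  Task 2: C/T = 1/31 (approx. 0.0323)
Total utilization U = 3/11 + 1/31 = 104/341
Rounded to 4 decimal places: U = 0.3050
RM (Liu & Layland) bound for 2 tasks = 0.828427; compare with U = 104/341 (approx. 0.304985)
U <= bound, so schedulable by RM sufficient condition.

0.3050


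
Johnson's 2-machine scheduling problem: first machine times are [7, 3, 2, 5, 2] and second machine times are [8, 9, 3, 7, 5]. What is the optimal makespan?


Apply Johnson's rule:
  Group 1 (a <= b): [(3, 2, 3), (5, 2, 5), (2, 3, 9), (4, 5, 7), (1, 7, 8)]
  Group 2 (a > b): []
Optimal job order: [3, 5, 2, 4, 1]
Schedule:
  Job 3: M1 done at 2, M2 done at 5
  Job 5: M1 done at 4, M2 done at 10
  Job 2: M1 done at 7, M2 done at 19
  Job 4: M1 done at 12, M2 done at 26
  Job 1: M1 done at 19, M2 done at 34
Makespan = 34

34


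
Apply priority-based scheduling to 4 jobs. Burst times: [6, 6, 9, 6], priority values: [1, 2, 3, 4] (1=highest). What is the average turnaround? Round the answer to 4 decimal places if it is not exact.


Sort by priority (ascending = highest first):
Order: [(1, 6), (2, 6), (3, 9), (4, 6)]
Completion times:
  Priority 1, burst=6, C=6
  Priority 2, burst=6, C=12
  Priority 3, burst=9, C=21
  Priority 4, burst=6, C=27
Average turnaround = 66/4 = 16.5

16.5


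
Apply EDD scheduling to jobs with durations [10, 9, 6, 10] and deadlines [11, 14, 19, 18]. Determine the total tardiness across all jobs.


Sort by due date (EDD order): [(10, 11), (9, 14), (10, 18), (6, 19)]
Compute completion times and tardiness:
  Job 1: p=10, d=11, C=10, tardiness=max(0,10-11)=0
  Job 2: p=9, d=14, C=19, tardiness=max(0,19-14)=5
  Job 3: p=10, d=18, C=29, tardiness=max(0,29-18)=11
  Job 4: p=6, d=19, C=35, tardiness=max(0,35-19)=16
Total tardiness = 32

32


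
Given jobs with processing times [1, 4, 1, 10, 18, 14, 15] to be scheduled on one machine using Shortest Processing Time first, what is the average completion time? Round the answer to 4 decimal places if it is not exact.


Sort jobs by processing time (SPT order): [1, 1, 4, 10, 14, 15, 18]
Compute completion times sequentially:
  Job 1: processing = 1, completes at 1
  Job 2: processing = 1, completes at 2
  Job 3: processing = 4, completes at 6
  Job 4: processing = 10, completes at 16
  Job 5: processing = 14, completes at 30
  Job 6: processing = 15, completes at 45
  Job 7: processing = 18, completes at 63
Sum of completion times = 163
Average completion time = 163/7 = 23.2857

23.2857


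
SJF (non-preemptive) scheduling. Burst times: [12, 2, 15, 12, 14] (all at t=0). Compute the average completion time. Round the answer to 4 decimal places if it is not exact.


SJF order (ascending): [2, 12, 12, 14, 15]
Completion times:
  Job 1: burst=2, C=2
  Job 2: burst=12, C=14
  Job 3: burst=12, C=26
  Job 4: burst=14, C=40
  Job 5: burst=15, C=55
Average completion = 137/5 = 27.4

27.4


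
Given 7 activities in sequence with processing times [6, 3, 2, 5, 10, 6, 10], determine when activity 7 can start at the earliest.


Activity 7 starts after activities 1 through 6 complete.
Predecessor durations: [6, 3, 2, 5, 10, 6]
ES = 6 + 3 + 2 + 5 + 10 + 6 = 32

32


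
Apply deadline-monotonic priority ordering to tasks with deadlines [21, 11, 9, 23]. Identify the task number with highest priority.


Sort tasks by relative deadline (ascending):
  Task 3: deadline = 9
  Task 2: deadline = 11
  Task 1: deadline = 21
  Task 4: deadline = 23
Priority order (highest first): [3, 2, 1, 4]
Highest priority task = 3

3


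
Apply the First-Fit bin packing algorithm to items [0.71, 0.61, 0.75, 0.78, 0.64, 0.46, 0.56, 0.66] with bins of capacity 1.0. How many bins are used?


Place items sequentially using First-Fit:
  Item 0.71 -> new Bin 1
  Item 0.61 -> new Bin 2
  Item 0.75 -> new Bin 3
  Item 0.78 -> new Bin 4
  Item 0.64 -> new Bin 5
  Item 0.46 -> new Bin 6
  Item 0.56 -> new Bin 7
  Item 0.66 -> new Bin 8
Total bins used = 8

8


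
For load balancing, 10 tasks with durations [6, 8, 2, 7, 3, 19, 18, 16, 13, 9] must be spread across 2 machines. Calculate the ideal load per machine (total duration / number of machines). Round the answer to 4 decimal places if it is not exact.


Total processing time = 6 + 8 + 2 + 7 + 3 + 19 + 18 + 16 + 13 + 9 = 101
Number of machines = 2
Ideal balanced load = 101 / 2 = 50.5

50.5


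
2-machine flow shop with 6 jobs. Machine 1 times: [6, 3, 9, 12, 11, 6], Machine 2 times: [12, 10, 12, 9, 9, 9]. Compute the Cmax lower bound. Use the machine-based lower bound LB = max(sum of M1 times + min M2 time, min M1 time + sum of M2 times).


LB1 = sum(M1 times) + min(M2 times) = 47 + 9 = 56
LB2 = min(M1 times) + sum(M2 times) = 3 + 61 = 64
Lower bound = max(LB1, LB2) = max(56, 64) = 64

64


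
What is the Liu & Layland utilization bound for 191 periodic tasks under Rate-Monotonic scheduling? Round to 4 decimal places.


Compute 2^(1/191) = 1.0036356358
Subtract 1: 1.0036356358 - 1 = 0.0036356358
Multiply by n: 191 * 0.0036356358 = 0.6944064378
Round to 4 dp: 0.6944

0.6944


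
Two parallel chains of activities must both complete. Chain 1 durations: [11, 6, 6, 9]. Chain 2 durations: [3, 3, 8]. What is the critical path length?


Path A total = 11 + 6 + 6 + 9 = 32
Path B total = 3 + 3 + 8 = 14
Critical path = longest path = max(32, 14) = 32

32


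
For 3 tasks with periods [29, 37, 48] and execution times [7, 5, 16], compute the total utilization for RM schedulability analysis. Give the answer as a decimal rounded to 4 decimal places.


Compute individual utilizations (exact fractions):
  Task 1: C/T = 7/29 (approx. 0.2414)
  Task 2: C/T = 5/37 (approx. 0.1351)
  Task 3: C/T = 16/48 = 1/3 (approx. 0.3333)
Total utilization U = 7/29 + 5/37 + 1/3 = 2285/3219
Rounded to 4 decimal places: U = 0.7098
RM (Liu & Layland) bound for 3 tasks = 0.779763; compare with U = 2285/3219 (approx. 0.709848)
U <= bound, so schedulable by RM sufficient condition.

0.7098


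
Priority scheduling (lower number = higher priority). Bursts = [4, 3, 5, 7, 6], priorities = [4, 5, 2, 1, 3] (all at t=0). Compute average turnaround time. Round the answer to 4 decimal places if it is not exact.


Sort by priority (ascending = highest first):
Order: [(1, 7), (2, 5), (3, 6), (4, 4), (5, 3)]
Completion times:
  Priority 1, burst=7, C=7
  Priority 2, burst=5, C=12
  Priority 3, burst=6, C=18
  Priority 4, burst=4, C=22
  Priority 5, burst=3, C=25
Average turnaround = 84/5 = 16.8

16.8


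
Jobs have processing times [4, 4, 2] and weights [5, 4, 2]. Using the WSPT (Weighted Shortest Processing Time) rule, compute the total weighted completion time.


Compute p/w ratios and sort ascending (WSPT): [(4, 5), (4, 4), (2, 2)]
Compute weighted completion times:
  Job (p=4,w=5): C=4, w*C=5*4=20
  Job (p=4,w=4): C=8, w*C=4*8=32
  Job (p=2,w=2): C=10, w*C=2*10=20
Total weighted completion time = 72

72


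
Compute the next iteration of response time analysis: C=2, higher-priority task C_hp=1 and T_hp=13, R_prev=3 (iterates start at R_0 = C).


R_next = C + ceil(R_prev / T_hp) * C_hp
ceil(3 / 13) = ceil(0.2308) = 1
Interference = 1 * 1 = 1
R_next = 2 + 1 = 3
R_next = R_prev, so the iteration has converged (response time = 3).

3


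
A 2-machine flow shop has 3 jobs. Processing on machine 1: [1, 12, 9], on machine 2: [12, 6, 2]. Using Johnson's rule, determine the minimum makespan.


Apply Johnson's rule:
  Group 1 (a <= b): [(1, 1, 12)]
  Group 2 (a > b): [(2, 12, 6), (3, 9, 2)]
Optimal job order: [1, 2, 3]
Schedule:
  Job 1: M1 done at 1, M2 done at 13
  Job 2: M1 done at 13, M2 done at 19
  Job 3: M1 done at 22, M2 done at 24
Makespan = 24

24


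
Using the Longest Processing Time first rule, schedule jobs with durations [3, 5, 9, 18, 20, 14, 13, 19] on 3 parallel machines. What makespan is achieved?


Sort jobs in decreasing order (LPT): [20, 19, 18, 14, 13, 9, 5, 3]
Assign each job to the least loaded machine:
  Machine 1: jobs [20, 9, 5], load = 34
  Machine 2: jobs [19, 13, 3], load = 35
  Machine 3: jobs [18, 14], load = 32
Makespan = max load = 35

35


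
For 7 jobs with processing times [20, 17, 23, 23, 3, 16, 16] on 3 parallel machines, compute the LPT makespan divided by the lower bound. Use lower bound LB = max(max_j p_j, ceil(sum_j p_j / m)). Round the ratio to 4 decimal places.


LPT order: [23, 23, 20, 17, 16, 16, 3]
Machine loads after assignment: [39, 39, 40]
LPT makespan = 40
Lower bound = max(max_job, ceil(total/3)) = max(23, 40) = 40
Ratio = 40 / 40 = 1.0

1.0


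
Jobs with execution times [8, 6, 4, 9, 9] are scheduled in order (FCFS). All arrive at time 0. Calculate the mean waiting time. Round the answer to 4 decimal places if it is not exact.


FCFS order (as given): [8, 6, 4, 9, 9]
Waiting times:
  Job 1: wait = 0
  Job 2: wait = 8
  Job 3: wait = 14
  Job 4: wait = 18
  Job 5: wait = 27
Sum of waiting times = 67
Average waiting time = 67/5 = 13.4

13.4


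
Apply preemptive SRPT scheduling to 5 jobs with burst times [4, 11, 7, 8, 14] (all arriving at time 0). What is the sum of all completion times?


Since all jobs arrive at t=0, SRPT equals SPT ordering.
SPT order: [4, 7, 8, 11, 14]
Completion times:
  Job 1: p=4, C=4
  Job 2: p=7, C=11
  Job 3: p=8, C=19
  Job 4: p=11, C=30
  Job 5: p=14, C=44
Total completion time = 4 + 11 + 19 + 30 + 44 = 108

108


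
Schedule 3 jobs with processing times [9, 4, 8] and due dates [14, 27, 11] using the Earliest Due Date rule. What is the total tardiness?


Sort by due date (EDD order): [(8, 11), (9, 14), (4, 27)]
Compute completion times and tardiness:
  Job 1: p=8, d=11, C=8, tardiness=max(0,8-11)=0
  Job 2: p=9, d=14, C=17, tardiness=max(0,17-14)=3
  Job 3: p=4, d=27, C=21, tardiness=max(0,21-27)=0
Total tardiness = 3

3


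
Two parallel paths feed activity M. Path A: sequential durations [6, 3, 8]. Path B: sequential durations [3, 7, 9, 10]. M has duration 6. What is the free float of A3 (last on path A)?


ES(A3) = sum of predecessors on chain A = 9
EF(A3) = ES + duration = 9 + 8 = 17
Successor of A3 is M. ES(M) = max(sum(A), sum(B)) = max(17, 29) = 29
Free float = ES(successor) - EF(current) = 29 - 17 = 12

12


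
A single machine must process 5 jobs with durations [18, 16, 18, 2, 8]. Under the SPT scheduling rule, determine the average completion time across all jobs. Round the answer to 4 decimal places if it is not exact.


Sort jobs by processing time (SPT order): [2, 8, 16, 18, 18]
Compute completion times sequentially:
  Job 1: processing = 2, completes at 2
  Job 2: processing = 8, completes at 10
  Job 3: processing = 16, completes at 26
  Job 4: processing = 18, completes at 44
  Job 5: processing = 18, completes at 62
Sum of completion times = 144
Average completion time = 144/5 = 28.8

28.8


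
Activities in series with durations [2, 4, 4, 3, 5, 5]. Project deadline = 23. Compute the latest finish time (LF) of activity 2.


LF(activity 2) = deadline - sum of successor durations
Successors: activities 3 through 6 with durations [4, 3, 5, 5]
Sum of successor durations = 17
LF = 23 - 17 = 6

6


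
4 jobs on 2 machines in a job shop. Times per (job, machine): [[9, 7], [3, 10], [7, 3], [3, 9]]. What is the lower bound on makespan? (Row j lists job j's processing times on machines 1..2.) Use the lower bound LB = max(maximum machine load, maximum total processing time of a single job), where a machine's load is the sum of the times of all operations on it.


Machine loads:
  Machine 1: 9 + 3 + 7 + 3 = 22
  Machine 2: 7 + 10 + 3 + 9 = 29
Max machine load = 29
Job totals:
  Job 1: 16
  Job 2: 13
  Job 3: 10
  Job 4: 12
Max job total = 16
Lower bound = max(29, 16) = 29

29


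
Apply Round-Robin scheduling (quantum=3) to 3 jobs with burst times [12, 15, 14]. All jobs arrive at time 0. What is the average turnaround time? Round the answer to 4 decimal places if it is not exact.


Time quantum = 3
Execution trace:
  J1 runs 3 units, time = 3
  J2 runs 3 units, time = 6
  J3 runs 3 units, time = 9
  J1 runs 3 units, time = 12
  J2 runs 3 units, time = 15
  J3 runs 3 units, time = 18
  J1 runs 3 units, time = 21
  J2 runs 3 units, time = 24
  J3 runs 3 units, time = 27
  J1 runs 3 units, time = 30
  J2 runs 3 units, time = 33
  J3 runs 3 units, time = 36
  J2 runs 3 units, time = 39
  J3 runs 2 units, time = 41
Finish times: [30, 39, 41]
Average turnaround = 110/3 = 36.6667

36.6667


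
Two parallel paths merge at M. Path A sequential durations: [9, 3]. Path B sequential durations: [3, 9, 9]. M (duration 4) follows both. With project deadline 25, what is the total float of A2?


Forward pass: ES(A2) = sum of predecessors on chain A = 9
EF = ES + duration = 9 + 3 = 12
Backward pass: LF(M) = deadline = 25; LS(M) = 25 - 4 = 21
LF(A2) = LS(M) - sum(successors on chain A) = 21 - 0 = 21
LS = LF - duration = 21 - 3 = 18
Total float = LS - ES = 18 - 9 = 9

9


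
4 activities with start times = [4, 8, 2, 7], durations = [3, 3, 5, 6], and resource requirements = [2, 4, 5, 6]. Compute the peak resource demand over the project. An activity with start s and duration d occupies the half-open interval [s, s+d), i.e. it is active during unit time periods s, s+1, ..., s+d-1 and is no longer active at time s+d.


Each activity i is active on [start_i, start_i + duration_i).
Compute total resource usage per time slot:
  t=0: active resources = [], total = 0
  t=1: active resources = [], total = 0
  t=2: active resources = [5], total = 5
  t=3: active resources = [5], total = 5
  t=4: active resources = [2, 5], total = 7
  t=5: active resources = [2, 5], total = 7
  t=6: active resources = [2, 5], total = 7
  t=7: active resources = [6], total = 6
  t=8: active resources = [4, 6], total = 10
  t=9: active resources = [4, 6], total = 10
  t=10: active resources = [4, 6], total = 10
  t=11: active resources = [6], total = 6
  t=12: active resources = [6], total = 6
Peak resource demand = 10

10
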